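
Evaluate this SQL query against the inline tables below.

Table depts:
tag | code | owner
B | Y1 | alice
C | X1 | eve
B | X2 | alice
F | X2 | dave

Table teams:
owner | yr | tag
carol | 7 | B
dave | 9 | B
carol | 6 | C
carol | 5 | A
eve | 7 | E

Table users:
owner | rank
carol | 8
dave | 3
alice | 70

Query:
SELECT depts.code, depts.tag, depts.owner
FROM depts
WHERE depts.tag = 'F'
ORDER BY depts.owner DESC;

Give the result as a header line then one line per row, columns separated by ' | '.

After WHERE (1 rows):
depts.tag | depts.code | depts.owner
F | X2 | dave
After SELECT (1 rows):
depts.code | depts.tag | depts.owner
X2 | F | dave
After ORDER BY (1 rows):
depts.code | depts.tag | depts.owner
X2 | F | dave

== RESULT ==
depts.code | depts.tag | depts.owner
X2 | F | dave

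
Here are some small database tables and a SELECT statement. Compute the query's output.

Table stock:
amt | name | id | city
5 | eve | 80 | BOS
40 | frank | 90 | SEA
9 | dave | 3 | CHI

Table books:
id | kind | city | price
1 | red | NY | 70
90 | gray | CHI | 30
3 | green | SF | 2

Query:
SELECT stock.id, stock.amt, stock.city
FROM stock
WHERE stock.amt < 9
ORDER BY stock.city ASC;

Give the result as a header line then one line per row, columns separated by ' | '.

== RESULT ==
stock.id | stock.amt | stock.city
80 | 5 | BOS

Derivation:
After WHERE (1 rows):
stock.amt | stock.name | stock.id | stock.city
5 | eve | 80 | BOS
After SELECT (1 rows):
stock.id | stock.amt | stock.city
80 | 5 | BOS
After ORDER BY (1 rows):
stock.id | stock.amt | stock.city
80 | 5 | BOS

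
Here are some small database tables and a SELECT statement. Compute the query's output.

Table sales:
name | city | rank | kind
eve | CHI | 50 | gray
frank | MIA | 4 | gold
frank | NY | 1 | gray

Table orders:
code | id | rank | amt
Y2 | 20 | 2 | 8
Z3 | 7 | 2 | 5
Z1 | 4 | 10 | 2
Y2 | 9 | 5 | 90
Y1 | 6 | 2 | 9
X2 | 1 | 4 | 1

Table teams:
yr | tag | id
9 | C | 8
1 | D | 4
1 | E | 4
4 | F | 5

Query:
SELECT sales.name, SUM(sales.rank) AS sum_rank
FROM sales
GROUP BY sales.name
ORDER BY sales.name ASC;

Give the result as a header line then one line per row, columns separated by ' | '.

== RESULT ==
sales.name | sum_rank
eve | 50
frank | 5

Derivation:
After GROUP BY (2 rows):
sales.name | sum_rank
eve | 50
frank | 5
After ORDER BY (2 rows):
sales.name | sum_rank
eve | 50
frank | 5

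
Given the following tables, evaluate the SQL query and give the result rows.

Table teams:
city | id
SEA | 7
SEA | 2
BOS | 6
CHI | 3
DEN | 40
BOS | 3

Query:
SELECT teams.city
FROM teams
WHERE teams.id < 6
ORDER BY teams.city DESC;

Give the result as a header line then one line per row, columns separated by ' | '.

After WHERE (3 rows):
teams.city | teams.id
SEA | 2
CHI | 3
BOS | 3
After SELECT (3 rows):
teams.city
SEA
CHI
BOS
After ORDER BY (3 rows):
teams.city
SEA
CHI
BOS

== RESULT ==
teams.city
SEA
CHI
BOS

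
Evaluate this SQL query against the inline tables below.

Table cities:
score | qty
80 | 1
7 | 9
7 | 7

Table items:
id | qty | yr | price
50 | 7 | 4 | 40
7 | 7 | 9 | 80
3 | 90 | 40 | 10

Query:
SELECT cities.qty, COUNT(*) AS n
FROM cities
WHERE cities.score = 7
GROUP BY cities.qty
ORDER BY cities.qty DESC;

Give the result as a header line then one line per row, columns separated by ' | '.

== RESULT ==
cities.qty | n
9 | 1
7 | 1

Derivation:
After WHERE (2 rows):
cities.score | cities.qty
7 | 9
7 | 7
After GROUP BY (2 rows):
cities.qty | n
9 | 1
7 | 1
After ORDER BY (2 rows):
cities.qty | n
9 | 1
7 | 1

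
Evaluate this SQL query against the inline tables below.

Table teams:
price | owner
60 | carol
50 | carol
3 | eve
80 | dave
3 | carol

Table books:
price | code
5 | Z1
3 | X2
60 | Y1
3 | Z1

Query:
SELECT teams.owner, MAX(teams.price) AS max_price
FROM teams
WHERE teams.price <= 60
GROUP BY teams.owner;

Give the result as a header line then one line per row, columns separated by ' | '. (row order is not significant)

== RESULT ==
teams.owner | max_price
carol | 60
eve | 3

Derivation:
After WHERE (4 rows):
teams.price | teams.owner
60 | carol
50 | carol
3 | eve
3 | carol
After GROUP BY (2 rows):
teams.owner | max_price
carol | 60
eve | 3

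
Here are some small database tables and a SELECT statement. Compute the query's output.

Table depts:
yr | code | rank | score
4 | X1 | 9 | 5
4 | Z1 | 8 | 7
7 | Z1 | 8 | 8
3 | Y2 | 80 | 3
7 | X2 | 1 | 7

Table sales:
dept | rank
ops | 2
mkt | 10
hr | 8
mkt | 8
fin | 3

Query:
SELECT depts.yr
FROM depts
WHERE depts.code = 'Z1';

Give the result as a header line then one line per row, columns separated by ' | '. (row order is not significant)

== RESULT ==
depts.yr
4
7

Derivation:
After WHERE (2 rows):
depts.yr | depts.code | depts.rank | depts.score
4 | Z1 | 8 | 7
7 | Z1 | 8 | 8
After SELECT (2 rows):
depts.yr
4
7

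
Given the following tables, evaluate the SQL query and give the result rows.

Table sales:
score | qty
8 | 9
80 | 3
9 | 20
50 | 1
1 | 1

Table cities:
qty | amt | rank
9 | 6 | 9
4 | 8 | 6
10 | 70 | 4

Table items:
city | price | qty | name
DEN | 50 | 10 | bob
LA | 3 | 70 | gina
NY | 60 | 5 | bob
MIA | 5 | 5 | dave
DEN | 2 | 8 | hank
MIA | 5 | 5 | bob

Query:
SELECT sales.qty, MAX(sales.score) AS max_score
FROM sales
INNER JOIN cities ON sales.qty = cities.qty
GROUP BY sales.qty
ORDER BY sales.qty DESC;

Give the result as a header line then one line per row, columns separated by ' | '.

== RESULT ==
sales.qty | max_score
9 | 8

Derivation:
After JOIN cities (1 rows):
sales.score | sales.qty | cities.qty | cities.amt | cities.rank
8 | 9 | 9 | 6 | 9
After GROUP BY (1 rows):
sales.qty | max_score
9 | 8
After ORDER BY (1 rows):
sales.qty | max_score
9 | 8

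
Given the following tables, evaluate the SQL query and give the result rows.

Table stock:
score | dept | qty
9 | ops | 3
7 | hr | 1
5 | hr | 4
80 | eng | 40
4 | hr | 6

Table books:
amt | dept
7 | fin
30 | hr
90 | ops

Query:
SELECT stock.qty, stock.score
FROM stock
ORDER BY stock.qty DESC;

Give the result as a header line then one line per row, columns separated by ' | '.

After SELECT (5 rows):
stock.qty | stock.score
3 | 9
1 | 7
4 | 5
40 | 80
6 | 4
After ORDER BY (5 rows):
stock.qty | stock.score
40 | 80
6 | 4
4 | 5
3 | 9
1 | 7

== RESULT ==
stock.qty | stock.score
40 | 80
6 | 4
4 | 5
3 | 9
1 | 7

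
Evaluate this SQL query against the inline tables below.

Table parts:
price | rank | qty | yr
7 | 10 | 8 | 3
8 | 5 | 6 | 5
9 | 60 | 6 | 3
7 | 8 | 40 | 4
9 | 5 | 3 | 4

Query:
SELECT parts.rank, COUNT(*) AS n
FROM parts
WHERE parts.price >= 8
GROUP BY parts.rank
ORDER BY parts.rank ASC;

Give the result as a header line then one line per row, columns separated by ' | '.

== RESULT ==
parts.rank | n
5 | 2
60 | 1

Derivation:
After WHERE (3 rows):
parts.price | parts.rank | parts.qty | parts.yr
8 | 5 | 6 | 5
9 | 60 | 6 | 3
9 | 5 | 3 | 4
After GROUP BY (2 rows):
parts.rank | n
5 | 2
60 | 1
After ORDER BY (2 rows):
parts.rank | n
5 | 2
60 | 1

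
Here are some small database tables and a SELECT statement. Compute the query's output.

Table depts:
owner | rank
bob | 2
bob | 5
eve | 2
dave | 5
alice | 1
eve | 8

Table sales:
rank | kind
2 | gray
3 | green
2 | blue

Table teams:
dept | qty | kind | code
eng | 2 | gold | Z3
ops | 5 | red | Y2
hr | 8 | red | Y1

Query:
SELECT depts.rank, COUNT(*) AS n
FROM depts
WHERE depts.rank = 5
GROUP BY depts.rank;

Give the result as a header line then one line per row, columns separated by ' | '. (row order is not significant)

After WHERE (2 rows):
depts.owner | depts.rank
bob | 5
dave | 5
After GROUP BY (1 rows):
depts.rank | n
5 | 2

== RESULT ==
depts.rank | n
5 | 2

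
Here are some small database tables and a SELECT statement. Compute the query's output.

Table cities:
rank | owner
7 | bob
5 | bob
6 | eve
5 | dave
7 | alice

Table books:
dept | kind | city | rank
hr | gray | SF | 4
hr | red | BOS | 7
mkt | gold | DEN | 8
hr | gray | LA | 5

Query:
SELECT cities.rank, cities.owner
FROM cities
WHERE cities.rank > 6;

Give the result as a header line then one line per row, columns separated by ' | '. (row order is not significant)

== RESULT ==
cities.rank | cities.owner
7 | bob
7 | alice

Derivation:
After WHERE (2 rows):
cities.rank | cities.owner
7 | bob
7 | alice
After SELECT (2 rows):
cities.rank | cities.owner
7 | bob
7 | alice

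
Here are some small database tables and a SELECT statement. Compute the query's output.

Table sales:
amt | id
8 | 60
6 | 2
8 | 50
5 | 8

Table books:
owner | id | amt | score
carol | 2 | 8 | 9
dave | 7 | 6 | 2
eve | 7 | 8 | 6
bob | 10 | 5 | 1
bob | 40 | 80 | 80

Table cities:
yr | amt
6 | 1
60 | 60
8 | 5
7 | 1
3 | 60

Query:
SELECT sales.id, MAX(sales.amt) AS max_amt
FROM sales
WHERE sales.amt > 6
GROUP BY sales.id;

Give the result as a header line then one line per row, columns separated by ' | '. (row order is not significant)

== RESULT ==
sales.id | max_amt
60 | 8
50 | 8

Derivation:
After WHERE (2 rows):
sales.amt | sales.id
8 | 60
8 | 50
After GROUP BY (2 rows):
sales.id | max_amt
60 | 8
50 | 8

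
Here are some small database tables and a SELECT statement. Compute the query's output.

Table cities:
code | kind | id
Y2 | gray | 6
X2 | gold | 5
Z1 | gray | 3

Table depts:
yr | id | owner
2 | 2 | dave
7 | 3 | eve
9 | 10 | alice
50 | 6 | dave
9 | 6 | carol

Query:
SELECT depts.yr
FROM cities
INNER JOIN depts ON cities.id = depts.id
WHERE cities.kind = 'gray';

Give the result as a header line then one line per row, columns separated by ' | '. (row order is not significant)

== RESULT ==
depts.yr
50
9
7

Derivation:
After JOIN depts (3 rows):
cities.code | cities.kind | cities.id | depts.yr | depts.id | depts.owner
Y2 | gray | 6 | 50 | 6 | dave
Y2 | gray | 6 | 9 | 6 | carol
Z1 | gray | 3 | 7 | 3 | eve
After WHERE (3 rows):
cities.code | cities.kind | cities.id | depts.yr | depts.id | depts.owner
Y2 | gray | 6 | 50 | 6 | dave
Y2 | gray | 6 | 9 | 6 | carol
Z1 | gray | 3 | 7 | 3 | eve
After SELECT (3 rows):
depts.yr
50
9
7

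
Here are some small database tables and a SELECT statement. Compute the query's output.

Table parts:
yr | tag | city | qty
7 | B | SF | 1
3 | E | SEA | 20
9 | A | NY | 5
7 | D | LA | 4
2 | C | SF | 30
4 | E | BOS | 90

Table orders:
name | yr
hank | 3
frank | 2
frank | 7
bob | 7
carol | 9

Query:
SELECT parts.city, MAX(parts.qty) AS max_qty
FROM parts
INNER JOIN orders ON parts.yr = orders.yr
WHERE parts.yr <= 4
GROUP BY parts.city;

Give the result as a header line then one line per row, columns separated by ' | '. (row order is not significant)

== RESULT ==
parts.city | max_qty
SEA | 20
SF | 30

Derivation:
After JOIN orders (7 rows):
parts.yr | parts.tag | parts.city | parts.qty | orders.name | orders.yr
7 | B | SF | 1 | frank | 7
7 | B | SF | 1 | bob | 7
3 | E | SEA | 20 | hank | 3
9 | A | NY | 5 | carol | 9
7 | D | LA | 4 | frank | 7
7 | D | LA | 4 | bob | 7
2 | C | SF | 30 | frank | 2
After WHERE (2 rows):
parts.yr | parts.tag | parts.city | parts.qty | orders.name | orders.yr
3 | E | SEA | 20 | hank | 3
2 | C | SF | 30 | frank | 2
After GROUP BY (2 rows):
parts.city | max_qty
SEA | 20
SF | 30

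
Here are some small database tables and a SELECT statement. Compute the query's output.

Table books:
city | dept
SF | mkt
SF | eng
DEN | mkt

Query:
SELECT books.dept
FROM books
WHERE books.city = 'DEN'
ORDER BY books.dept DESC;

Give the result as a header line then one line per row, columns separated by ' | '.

== RESULT ==
books.dept
mkt

Derivation:
After WHERE (1 rows):
books.city | books.dept
DEN | mkt
After SELECT (1 rows):
books.dept
mkt
After ORDER BY (1 rows):
books.dept
mkt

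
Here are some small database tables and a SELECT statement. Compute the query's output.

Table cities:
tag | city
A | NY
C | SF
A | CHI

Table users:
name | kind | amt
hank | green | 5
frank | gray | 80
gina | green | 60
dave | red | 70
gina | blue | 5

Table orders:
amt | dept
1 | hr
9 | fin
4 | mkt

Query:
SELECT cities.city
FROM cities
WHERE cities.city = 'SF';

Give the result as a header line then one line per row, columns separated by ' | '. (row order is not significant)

After WHERE (1 rows):
cities.tag | cities.city
C | SF
After SELECT (1 rows):
cities.city
SF

== RESULT ==
cities.city
SF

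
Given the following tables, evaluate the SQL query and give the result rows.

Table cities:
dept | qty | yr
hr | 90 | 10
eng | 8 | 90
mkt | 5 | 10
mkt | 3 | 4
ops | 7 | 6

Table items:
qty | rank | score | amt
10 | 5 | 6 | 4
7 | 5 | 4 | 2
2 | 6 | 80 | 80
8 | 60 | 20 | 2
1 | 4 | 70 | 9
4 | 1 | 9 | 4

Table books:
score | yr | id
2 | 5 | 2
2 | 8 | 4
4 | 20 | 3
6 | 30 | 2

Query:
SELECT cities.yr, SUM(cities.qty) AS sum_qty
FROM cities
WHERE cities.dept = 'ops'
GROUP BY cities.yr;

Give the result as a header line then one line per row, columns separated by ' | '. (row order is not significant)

After WHERE (1 rows):
cities.dept | cities.qty | cities.yr
ops | 7 | 6
After GROUP BY (1 rows):
cities.yr | sum_qty
6 | 7

== RESULT ==
cities.yr | sum_qty
6 | 7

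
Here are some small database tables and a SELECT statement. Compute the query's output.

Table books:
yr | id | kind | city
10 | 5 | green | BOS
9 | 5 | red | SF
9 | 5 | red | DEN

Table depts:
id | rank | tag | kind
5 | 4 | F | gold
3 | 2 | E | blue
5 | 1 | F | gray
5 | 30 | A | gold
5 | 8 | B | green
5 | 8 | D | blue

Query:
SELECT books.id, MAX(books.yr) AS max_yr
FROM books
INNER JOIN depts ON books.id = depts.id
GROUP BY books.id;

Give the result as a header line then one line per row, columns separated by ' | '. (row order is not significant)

After JOIN depts (15 rows):
books.yr | books.id | books.kind | books.city | depts.id | depts.rank | depts.tag | depts.kind
10 | 5 | green | BOS | 5 | 4 | F | gold
10 | 5 | green | BOS | 5 | 1 | F | gray
10 | 5 | green | BOS | 5 | 30 | A | gold
10 | 5 | green | BOS | 5 | 8 | B | green
10 | 5 | green | BOS | 5 | 8 | D | blue
9 | 5 | red | SF | 5 | 4 | F | gold
9 | 5 | red | SF | 5 | 1 | F | gray
9 | 5 | red | SF | 5 | 30 | A | gold
9 | 5 | red | SF | 5 | 8 | B | green
9 | 5 | red | SF | 5 | 8 | D | blue
9 | 5 | red | DEN | 5 | 4 | F | gold
9 | 5 | red | DEN | 5 | 1 | F | gray
9 | 5 | red | DEN | 5 | 30 | A | gold
9 | 5 | red | DEN | 5 | 8 | B | green
9 | 5 | red | DEN | 5 | 8 | D | blue
After GROUP BY (1 rows):
books.id | max_yr
5 | 10

== RESULT ==
books.id | max_yr
5 | 10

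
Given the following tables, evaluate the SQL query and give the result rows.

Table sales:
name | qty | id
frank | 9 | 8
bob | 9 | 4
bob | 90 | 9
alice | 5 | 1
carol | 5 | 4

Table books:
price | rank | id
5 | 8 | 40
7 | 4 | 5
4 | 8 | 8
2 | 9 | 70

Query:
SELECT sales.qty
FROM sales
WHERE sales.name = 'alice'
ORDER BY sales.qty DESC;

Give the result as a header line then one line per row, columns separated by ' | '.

After WHERE (1 rows):
sales.name | sales.qty | sales.id
alice | 5 | 1
After SELECT (1 rows):
sales.qty
5
After ORDER BY (1 rows):
sales.qty
5

== RESULT ==
sales.qty
5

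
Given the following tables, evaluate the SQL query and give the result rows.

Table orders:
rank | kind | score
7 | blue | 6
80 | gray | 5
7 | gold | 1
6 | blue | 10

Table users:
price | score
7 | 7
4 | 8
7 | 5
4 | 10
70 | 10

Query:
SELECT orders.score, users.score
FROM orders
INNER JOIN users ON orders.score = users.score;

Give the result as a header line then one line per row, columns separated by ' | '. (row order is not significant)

== RESULT ==
orders.score | users.score
5 | 5
10 | 10
10 | 10

Derivation:
After JOIN users (3 rows):
orders.rank | orders.kind | orders.score | users.price | users.score
80 | gray | 5 | 7 | 5
6 | blue | 10 | 4 | 10
6 | blue | 10 | 70 | 10
After SELECT (3 rows):
orders.score | users.score
5 | 5
10 | 10
10 | 10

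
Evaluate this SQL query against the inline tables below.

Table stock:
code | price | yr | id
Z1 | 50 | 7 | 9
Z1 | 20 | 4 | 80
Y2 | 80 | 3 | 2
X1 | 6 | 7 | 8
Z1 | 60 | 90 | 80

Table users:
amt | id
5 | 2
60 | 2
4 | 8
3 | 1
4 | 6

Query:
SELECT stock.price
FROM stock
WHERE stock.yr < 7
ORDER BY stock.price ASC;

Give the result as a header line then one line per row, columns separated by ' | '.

== RESULT ==
stock.price
20
80

Derivation:
After WHERE (2 rows):
stock.code | stock.price | stock.yr | stock.id
Z1 | 20 | 4 | 80
Y2 | 80 | 3 | 2
After SELECT (2 rows):
stock.price
20
80
After ORDER BY (2 rows):
stock.price
20
80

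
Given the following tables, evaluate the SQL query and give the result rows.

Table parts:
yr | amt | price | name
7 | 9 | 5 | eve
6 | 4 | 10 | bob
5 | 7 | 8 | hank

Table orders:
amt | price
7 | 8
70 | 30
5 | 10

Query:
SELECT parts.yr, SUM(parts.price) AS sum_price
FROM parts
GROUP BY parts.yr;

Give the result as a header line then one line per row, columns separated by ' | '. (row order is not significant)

After GROUP BY (3 rows):
parts.yr | sum_price
7 | 5
6 | 10
5 | 8

== RESULT ==
parts.yr | sum_price
7 | 5
6 | 10
5 | 8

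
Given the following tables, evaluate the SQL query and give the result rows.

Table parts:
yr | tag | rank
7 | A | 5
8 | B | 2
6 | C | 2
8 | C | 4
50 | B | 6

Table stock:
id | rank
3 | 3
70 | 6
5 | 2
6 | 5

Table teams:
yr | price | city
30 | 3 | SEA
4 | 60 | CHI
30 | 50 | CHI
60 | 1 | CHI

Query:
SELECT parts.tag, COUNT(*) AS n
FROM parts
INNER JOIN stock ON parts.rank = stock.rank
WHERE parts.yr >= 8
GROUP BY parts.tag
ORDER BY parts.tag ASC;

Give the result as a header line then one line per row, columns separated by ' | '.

After JOIN stock (4 rows):
parts.yr | parts.tag | parts.rank | stock.id | stock.rank
7 | A | 5 | 6 | 5
8 | B | 2 | 5 | 2
6 | C | 2 | 5 | 2
50 | B | 6 | 70 | 6
After WHERE (2 rows):
parts.yr | parts.tag | parts.rank | stock.id | stock.rank
8 | B | 2 | 5 | 2
50 | B | 6 | 70 | 6
After GROUP BY (1 rows):
parts.tag | n
B | 2
After ORDER BY (1 rows):
parts.tag | n
B | 2

== RESULT ==
parts.tag | n
B | 2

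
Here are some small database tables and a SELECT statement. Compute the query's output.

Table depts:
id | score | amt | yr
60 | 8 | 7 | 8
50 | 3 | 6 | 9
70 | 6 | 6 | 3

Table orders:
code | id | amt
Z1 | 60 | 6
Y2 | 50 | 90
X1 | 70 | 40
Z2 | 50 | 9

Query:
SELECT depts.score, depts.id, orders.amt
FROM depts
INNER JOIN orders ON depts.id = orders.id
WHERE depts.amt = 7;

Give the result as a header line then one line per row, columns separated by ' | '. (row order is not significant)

== RESULT ==
depts.score | depts.id | orders.amt
8 | 60 | 6

Derivation:
After JOIN orders (4 rows):
depts.id | depts.score | depts.amt | depts.yr | orders.code | orders.id | orders.amt
60 | 8 | 7 | 8 | Z1 | 60 | 6
50 | 3 | 6 | 9 | Y2 | 50 | 90
50 | 3 | 6 | 9 | Z2 | 50 | 9
70 | 6 | 6 | 3 | X1 | 70 | 40
After WHERE (1 rows):
depts.id | depts.score | depts.amt | depts.yr | orders.code | orders.id | orders.amt
60 | 8 | 7 | 8 | Z1 | 60 | 6
After SELECT (1 rows):
depts.score | depts.id | orders.amt
8 | 60 | 6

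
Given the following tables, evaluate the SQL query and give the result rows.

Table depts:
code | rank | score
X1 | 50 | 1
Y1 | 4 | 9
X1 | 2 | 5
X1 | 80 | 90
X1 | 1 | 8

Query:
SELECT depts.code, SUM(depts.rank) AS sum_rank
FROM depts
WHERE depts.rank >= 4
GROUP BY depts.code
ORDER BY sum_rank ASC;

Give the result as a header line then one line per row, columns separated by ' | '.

== RESULT ==
depts.code | sum_rank
Y1 | 4
X1 | 130

Derivation:
After WHERE (3 rows):
depts.code | depts.rank | depts.score
X1 | 50 | 1
Y1 | 4 | 9
X1 | 80 | 90
After GROUP BY (2 rows):
depts.code | sum_rank
X1 | 130
Y1 | 4
After ORDER BY (2 rows):
depts.code | sum_rank
Y1 | 4
X1 | 130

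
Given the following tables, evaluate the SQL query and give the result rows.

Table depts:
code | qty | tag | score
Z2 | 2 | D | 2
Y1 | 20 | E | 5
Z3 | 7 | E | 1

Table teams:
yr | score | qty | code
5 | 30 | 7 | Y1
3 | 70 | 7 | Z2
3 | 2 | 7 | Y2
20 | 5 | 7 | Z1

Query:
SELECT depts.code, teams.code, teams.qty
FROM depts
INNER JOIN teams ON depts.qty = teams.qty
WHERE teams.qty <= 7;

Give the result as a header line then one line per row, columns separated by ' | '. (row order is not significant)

== RESULT ==
depts.code | teams.code | teams.qty
Z3 | Y1 | 7
Z3 | Z2 | 7
Z3 | Y2 | 7
Z3 | Z1 | 7

Derivation:
After JOIN teams (4 rows):
depts.code | depts.qty | depts.tag | depts.score | teams.yr | teams.score | teams.qty | teams.code
Z3 | 7 | E | 1 | 5 | 30 | 7 | Y1
Z3 | 7 | E | 1 | 3 | 70 | 7 | Z2
Z3 | 7 | E | 1 | 3 | 2 | 7 | Y2
Z3 | 7 | E | 1 | 20 | 5 | 7 | Z1
After WHERE (4 rows):
depts.code | depts.qty | depts.tag | depts.score | teams.yr | teams.score | teams.qty | teams.code
Z3 | 7 | E | 1 | 5 | 30 | 7 | Y1
Z3 | 7 | E | 1 | 3 | 70 | 7 | Z2
Z3 | 7 | E | 1 | 3 | 2 | 7 | Y2
Z3 | 7 | E | 1 | 20 | 5 | 7 | Z1
After SELECT (4 rows):
depts.code | teams.code | teams.qty
Z3 | Y1 | 7
Z3 | Z2 | 7
Z3 | Y2 | 7
Z3 | Z1 | 7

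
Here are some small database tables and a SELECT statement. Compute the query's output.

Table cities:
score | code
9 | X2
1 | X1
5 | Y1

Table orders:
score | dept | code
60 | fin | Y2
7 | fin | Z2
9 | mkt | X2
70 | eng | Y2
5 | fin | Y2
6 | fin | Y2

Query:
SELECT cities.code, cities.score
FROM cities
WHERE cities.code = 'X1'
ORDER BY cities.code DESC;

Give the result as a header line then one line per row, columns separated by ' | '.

== RESULT ==
cities.code | cities.score
X1 | 1

Derivation:
After WHERE (1 rows):
cities.score | cities.code
1 | X1
After SELECT (1 rows):
cities.code | cities.score
X1 | 1
After ORDER BY (1 rows):
cities.code | cities.score
X1 | 1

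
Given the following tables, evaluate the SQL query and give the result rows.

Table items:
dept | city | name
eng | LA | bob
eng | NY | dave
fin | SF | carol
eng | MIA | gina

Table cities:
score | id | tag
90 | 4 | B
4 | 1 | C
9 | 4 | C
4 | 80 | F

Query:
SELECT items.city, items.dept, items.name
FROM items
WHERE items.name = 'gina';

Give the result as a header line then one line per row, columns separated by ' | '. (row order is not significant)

== RESULT ==
items.city | items.dept | items.name
MIA | eng | gina

Derivation:
After WHERE (1 rows):
items.dept | items.city | items.name
eng | MIA | gina
After SELECT (1 rows):
items.city | items.dept | items.name
MIA | eng | gina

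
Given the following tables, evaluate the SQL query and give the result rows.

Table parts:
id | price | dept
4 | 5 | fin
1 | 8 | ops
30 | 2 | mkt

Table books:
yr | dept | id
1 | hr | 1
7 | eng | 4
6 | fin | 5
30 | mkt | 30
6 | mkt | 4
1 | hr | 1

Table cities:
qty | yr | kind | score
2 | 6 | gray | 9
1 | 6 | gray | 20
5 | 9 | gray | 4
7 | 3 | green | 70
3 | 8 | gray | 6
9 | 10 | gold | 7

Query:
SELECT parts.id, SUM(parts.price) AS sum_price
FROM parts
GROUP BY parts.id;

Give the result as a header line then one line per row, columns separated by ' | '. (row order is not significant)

== RESULT ==
parts.id | sum_price
4 | 5
1 | 8
30 | 2

Derivation:
After GROUP BY (3 rows):
parts.id | sum_price
4 | 5
1 | 8
30 | 2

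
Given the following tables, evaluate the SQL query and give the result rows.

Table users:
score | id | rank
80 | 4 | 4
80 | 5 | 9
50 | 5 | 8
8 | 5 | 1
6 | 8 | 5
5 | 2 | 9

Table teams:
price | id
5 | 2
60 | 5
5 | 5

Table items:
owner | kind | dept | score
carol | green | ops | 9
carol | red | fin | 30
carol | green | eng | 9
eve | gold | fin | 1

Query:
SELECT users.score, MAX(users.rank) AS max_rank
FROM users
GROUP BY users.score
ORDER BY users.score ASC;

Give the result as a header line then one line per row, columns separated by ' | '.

After GROUP BY (5 rows):
users.score | max_rank
80 | 9
50 | 8
8 | 1
6 | 5
5 | 9
After ORDER BY (5 rows):
users.score | max_rank
5 | 9
6 | 5
8 | 1
50 | 8
80 | 9

== RESULT ==
users.score | max_rank
5 | 9
6 | 5
8 | 1
50 | 8
80 | 9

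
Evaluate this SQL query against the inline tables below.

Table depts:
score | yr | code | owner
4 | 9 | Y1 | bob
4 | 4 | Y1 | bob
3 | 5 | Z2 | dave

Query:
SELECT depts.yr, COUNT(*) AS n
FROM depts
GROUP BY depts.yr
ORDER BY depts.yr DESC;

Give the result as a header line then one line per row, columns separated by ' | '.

After GROUP BY (3 rows):
depts.yr | n
9 | 1
4 | 1
5 | 1
After ORDER BY (3 rows):
depts.yr | n
9 | 1
5 | 1
4 | 1

== RESULT ==
depts.yr | n
9 | 1
5 | 1
4 | 1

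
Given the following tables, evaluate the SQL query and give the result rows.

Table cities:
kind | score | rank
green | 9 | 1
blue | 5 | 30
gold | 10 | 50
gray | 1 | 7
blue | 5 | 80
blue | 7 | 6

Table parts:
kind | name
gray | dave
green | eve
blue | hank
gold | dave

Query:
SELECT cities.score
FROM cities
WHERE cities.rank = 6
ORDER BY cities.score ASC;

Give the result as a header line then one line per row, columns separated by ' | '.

== RESULT ==
cities.score
7

Derivation:
After WHERE (1 rows):
cities.kind | cities.score | cities.rank
blue | 7 | 6
After SELECT (1 rows):
cities.score
7
After ORDER BY (1 rows):
cities.score
7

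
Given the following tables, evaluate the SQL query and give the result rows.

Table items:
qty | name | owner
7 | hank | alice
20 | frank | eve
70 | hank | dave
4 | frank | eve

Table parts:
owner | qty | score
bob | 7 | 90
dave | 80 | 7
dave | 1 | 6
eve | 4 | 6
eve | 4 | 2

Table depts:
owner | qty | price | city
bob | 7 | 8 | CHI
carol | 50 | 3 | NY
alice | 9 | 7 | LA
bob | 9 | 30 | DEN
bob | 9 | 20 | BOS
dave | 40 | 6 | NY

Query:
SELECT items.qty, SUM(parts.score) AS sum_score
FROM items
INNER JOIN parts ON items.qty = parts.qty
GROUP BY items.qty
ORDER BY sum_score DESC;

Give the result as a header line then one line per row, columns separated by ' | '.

== RESULT ==
items.qty | sum_score
7 | 90
4 | 8

Derivation:
After JOIN parts (3 rows):
items.qty | items.name | items.owner | parts.owner | parts.qty | parts.score
7 | hank | alice | bob | 7 | 90
4 | frank | eve | eve | 4 | 6
4 | frank | eve | eve | 4 | 2
After GROUP BY (2 rows):
items.qty | sum_score
7 | 90
4 | 8
After ORDER BY (2 rows):
items.qty | sum_score
7 | 90
4 | 8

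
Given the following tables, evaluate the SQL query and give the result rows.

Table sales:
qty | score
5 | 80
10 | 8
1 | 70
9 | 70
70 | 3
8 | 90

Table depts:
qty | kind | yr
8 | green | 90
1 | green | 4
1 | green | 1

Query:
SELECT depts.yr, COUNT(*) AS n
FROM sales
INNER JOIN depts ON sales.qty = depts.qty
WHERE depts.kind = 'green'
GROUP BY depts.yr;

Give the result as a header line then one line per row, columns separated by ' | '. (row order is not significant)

== RESULT ==
depts.yr | n
4 | 1
1 | 1
90 | 1

Derivation:
After JOIN depts (3 rows):
sales.qty | sales.score | depts.qty | depts.kind | depts.yr
1 | 70 | 1 | green | 4
1 | 70 | 1 | green | 1
8 | 90 | 8 | green | 90
After WHERE (3 rows):
sales.qty | sales.score | depts.qty | depts.kind | depts.yr
1 | 70 | 1 | green | 4
1 | 70 | 1 | green | 1
8 | 90 | 8 | green | 90
After GROUP BY (3 rows):
depts.yr | n
4 | 1
1 | 1
90 | 1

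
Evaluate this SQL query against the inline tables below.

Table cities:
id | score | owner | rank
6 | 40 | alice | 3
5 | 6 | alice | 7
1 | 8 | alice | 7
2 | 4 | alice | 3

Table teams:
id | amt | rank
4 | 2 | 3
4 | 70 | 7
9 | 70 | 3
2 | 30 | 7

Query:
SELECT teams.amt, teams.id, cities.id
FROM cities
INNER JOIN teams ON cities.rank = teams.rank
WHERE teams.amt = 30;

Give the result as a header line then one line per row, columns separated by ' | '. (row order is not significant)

== RESULT ==
teams.amt | teams.id | cities.id
30 | 2 | 5
30 | 2 | 1

Derivation:
After JOIN teams (8 rows):
cities.id | cities.score | cities.owner | cities.rank | teams.id | teams.amt | teams.rank
6 | 40 | alice | 3 | 4 | 2 | 3
6 | 40 | alice | 3 | 9 | 70 | 3
5 | 6 | alice | 7 | 4 | 70 | 7
5 | 6 | alice | 7 | 2 | 30 | 7
1 | 8 | alice | 7 | 4 | 70 | 7
1 | 8 | alice | 7 | 2 | 30 | 7
2 | 4 | alice | 3 | 4 | 2 | 3
2 | 4 | alice | 3 | 9 | 70 | 3
After WHERE (2 rows):
cities.id | cities.score | cities.owner | cities.rank | teams.id | teams.amt | teams.rank
5 | 6 | alice | 7 | 2 | 30 | 7
1 | 8 | alice | 7 | 2 | 30 | 7
After SELECT (2 rows):
teams.amt | teams.id | cities.id
30 | 2 | 5
30 | 2 | 1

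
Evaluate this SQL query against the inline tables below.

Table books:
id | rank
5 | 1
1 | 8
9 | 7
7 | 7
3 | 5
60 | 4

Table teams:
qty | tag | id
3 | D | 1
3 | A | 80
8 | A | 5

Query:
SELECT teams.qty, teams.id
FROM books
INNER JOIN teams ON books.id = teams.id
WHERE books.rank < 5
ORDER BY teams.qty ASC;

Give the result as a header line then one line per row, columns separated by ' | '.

== RESULT ==
teams.qty | teams.id
8 | 5

Derivation:
After JOIN teams (2 rows):
books.id | books.rank | teams.qty | teams.tag | teams.id
5 | 1 | 8 | A | 5
1 | 8 | 3 | D | 1
After WHERE (1 rows):
books.id | books.rank | teams.qty | teams.tag | teams.id
5 | 1 | 8 | A | 5
After SELECT (1 rows):
teams.qty | teams.id
8 | 5
After ORDER BY (1 rows):
teams.qty | teams.id
8 | 5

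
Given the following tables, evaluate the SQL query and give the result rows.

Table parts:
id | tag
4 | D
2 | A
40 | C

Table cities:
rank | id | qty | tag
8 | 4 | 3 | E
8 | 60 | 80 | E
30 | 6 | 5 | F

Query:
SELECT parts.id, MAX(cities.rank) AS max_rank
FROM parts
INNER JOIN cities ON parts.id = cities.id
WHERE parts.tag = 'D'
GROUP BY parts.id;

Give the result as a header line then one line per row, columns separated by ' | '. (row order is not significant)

== RESULT ==
parts.id | max_rank
4 | 8

Derivation:
After JOIN cities (1 rows):
parts.id | parts.tag | cities.rank | cities.id | cities.qty | cities.tag
4 | D | 8 | 4 | 3 | E
After WHERE (1 rows):
parts.id | parts.tag | cities.rank | cities.id | cities.qty | cities.tag
4 | D | 8 | 4 | 3 | E
After GROUP BY (1 rows):
parts.id | max_rank
4 | 8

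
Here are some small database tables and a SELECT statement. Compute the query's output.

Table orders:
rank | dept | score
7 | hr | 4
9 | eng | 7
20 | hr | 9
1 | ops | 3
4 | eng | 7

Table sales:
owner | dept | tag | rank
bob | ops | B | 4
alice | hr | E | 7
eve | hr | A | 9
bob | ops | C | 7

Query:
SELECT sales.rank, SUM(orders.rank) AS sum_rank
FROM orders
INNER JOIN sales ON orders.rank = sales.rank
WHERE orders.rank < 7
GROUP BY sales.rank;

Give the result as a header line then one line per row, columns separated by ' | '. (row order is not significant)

== RESULT ==
sales.rank | sum_rank
4 | 4

Derivation:
After JOIN sales (4 rows):
orders.rank | orders.dept | orders.score | sales.owner | sales.dept | sales.tag | sales.rank
7 | hr | 4 | alice | hr | E | 7
7 | hr | 4 | bob | ops | C | 7
9 | eng | 7 | eve | hr | A | 9
4 | eng | 7 | bob | ops | B | 4
After WHERE (1 rows):
orders.rank | orders.dept | orders.score | sales.owner | sales.dept | sales.tag | sales.rank
4 | eng | 7 | bob | ops | B | 4
After GROUP BY (1 rows):
sales.rank | sum_rank
4 | 4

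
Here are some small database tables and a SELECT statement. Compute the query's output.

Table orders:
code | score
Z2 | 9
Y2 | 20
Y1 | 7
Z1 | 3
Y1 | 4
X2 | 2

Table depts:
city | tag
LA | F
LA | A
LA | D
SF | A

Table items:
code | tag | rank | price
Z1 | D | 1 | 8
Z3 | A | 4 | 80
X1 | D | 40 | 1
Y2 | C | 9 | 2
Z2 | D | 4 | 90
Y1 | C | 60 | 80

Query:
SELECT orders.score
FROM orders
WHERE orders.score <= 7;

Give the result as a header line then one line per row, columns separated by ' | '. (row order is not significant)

After WHERE (4 rows):
orders.code | orders.score
Y1 | 7
Z1 | 3
Y1 | 4
X2 | 2
After SELECT (4 rows):
orders.score
7
3
4
2

== RESULT ==
orders.score
7
3
4
2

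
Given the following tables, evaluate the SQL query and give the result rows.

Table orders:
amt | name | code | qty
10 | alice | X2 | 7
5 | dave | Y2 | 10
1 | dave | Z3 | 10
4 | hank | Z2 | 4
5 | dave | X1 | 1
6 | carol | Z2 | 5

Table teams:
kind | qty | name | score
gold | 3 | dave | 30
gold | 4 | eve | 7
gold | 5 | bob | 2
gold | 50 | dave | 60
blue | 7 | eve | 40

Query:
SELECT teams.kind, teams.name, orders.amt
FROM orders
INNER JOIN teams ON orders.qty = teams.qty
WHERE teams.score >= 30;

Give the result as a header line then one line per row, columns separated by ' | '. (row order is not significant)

After JOIN teams (3 rows):
orders.amt | orders.name | orders.code | orders.qty | teams.kind | teams.qty | teams.name | teams.score
10 | alice | X2 | 7 | blue | 7 | eve | 40
4 | hank | Z2 | 4 | gold | 4 | eve | 7
6 | carol | Z2 | 5 | gold | 5 | bob | 2
After WHERE (1 rows):
orders.amt | orders.name | orders.code | orders.qty | teams.kind | teams.qty | teams.name | teams.score
10 | alice | X2 | 7 | blue | 7 | eve | 40
After SELECT (1 rows):
teams.kind | teams.name | orders.amt
blue | eve | 10

== RESULT ==
teams.kind | teams.name | orders.amt
blue | eve | 10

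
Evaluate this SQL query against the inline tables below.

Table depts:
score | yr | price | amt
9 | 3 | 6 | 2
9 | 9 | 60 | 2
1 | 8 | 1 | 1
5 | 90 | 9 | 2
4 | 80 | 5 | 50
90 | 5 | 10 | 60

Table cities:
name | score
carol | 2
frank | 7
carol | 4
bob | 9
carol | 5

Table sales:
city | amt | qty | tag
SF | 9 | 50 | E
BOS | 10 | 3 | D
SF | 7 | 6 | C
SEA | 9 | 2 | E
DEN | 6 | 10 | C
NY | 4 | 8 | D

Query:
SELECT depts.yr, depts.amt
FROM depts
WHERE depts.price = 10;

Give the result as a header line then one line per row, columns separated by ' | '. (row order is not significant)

== RESULT ==
depts.yr | depts.amt
5 | 60

Derivation:
After WHERE (1 rows):
depts.score | depts.yr | depts.price | depts.amt
90 | 5 | 10 | 60
After SELECT (1 rows):
depts.yr | depts.amt
5 | 60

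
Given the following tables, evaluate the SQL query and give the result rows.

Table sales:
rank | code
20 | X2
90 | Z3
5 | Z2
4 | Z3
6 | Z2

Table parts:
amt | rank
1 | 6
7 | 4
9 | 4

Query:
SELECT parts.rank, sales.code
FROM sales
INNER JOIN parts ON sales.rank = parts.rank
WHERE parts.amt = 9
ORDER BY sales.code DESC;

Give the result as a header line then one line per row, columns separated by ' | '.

== RESULT ==
parts.rank | sales.code
4 | Z3

Derivation:
After JOIN parts (3 rows):
sales.rank | sales.code | parts.amt | parts.rank
4 | Z3 | 7 | 4
4 | Z3 | 9 | 4
6 | Z2 | 1 | 6
After WHERE (1 rows):
sales.rank | sales.code | parts.amt | parts.rank
4 | Z3 | 9 | 4
After SELECT (1 rows):
parts.rank | sales.code
4 | Z3
After ORDER BY (1 rows):
parts.rank | sales.code
4 | Z3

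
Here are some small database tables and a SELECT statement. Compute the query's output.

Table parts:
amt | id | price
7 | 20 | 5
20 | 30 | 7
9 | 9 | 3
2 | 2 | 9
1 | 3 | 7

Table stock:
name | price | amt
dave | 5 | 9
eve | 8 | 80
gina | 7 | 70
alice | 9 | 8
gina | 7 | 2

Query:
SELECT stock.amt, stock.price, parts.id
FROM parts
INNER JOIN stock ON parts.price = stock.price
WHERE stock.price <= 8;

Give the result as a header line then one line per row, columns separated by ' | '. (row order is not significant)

After JOIN stock (6 rows):
parts.amt | parts.id | parts.price | stock.name | stock.price | stock.amt
7 | 20 | 5 | dave | 5 | 9
20 | 30 | 7 | gina | 7 | 70
20 | 30 | 7 | gina | 7 | 2
2 | 2 | 9 | alice | 9 | 8
1 | 3 | 7 | gina | 7 | 70
1 | 3 | 7 | gina | 7 | 2
After WHERE (5 rows):
parts.amt | parts.id | parts.price | stock.name | stock.price | stock.amt
7 | 20 | 5 | dave | 5 | 9
20 | 30 | 7 | gina | 7 | 70
20 | 30 | 7 | gina | 7 | 2
1 | 3 | 7 | gina | 7 | 70
1 | 3 | 7 | gina | 7 | 2
After SELECT (5 rows):
stock.amt | stock.price | parts.id
9 | 5 | 20
70 | 7 | 30
2 | 7 | 30
70 | 7 | 3
2 | 7 | 3

== RESULT ==
stock.amt | stock.price | parts.id
9 | 5 | 20
70 | 7 | 30
2 | 7 | 30
70 | 7 | 3
2 | 7 | 3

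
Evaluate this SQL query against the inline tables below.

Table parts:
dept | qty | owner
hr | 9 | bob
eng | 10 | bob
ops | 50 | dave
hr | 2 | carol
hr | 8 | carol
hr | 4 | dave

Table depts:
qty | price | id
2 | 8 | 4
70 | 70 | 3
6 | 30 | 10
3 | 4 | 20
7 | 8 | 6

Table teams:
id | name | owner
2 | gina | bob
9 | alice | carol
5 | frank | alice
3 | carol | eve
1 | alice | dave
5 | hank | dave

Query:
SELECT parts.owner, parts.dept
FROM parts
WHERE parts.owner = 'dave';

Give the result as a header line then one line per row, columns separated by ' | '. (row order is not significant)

After WHERE (2 rows):
parts.dept | parts.qty | parts.owner
ops | 50 | dave
hr | 4 | dave
After SELECT (2 rows):
parts.owner | parts.dept
dave | ops
dave | hr

== RESULT ==
parts.owner | parts.dept
dave | ops
dave | hr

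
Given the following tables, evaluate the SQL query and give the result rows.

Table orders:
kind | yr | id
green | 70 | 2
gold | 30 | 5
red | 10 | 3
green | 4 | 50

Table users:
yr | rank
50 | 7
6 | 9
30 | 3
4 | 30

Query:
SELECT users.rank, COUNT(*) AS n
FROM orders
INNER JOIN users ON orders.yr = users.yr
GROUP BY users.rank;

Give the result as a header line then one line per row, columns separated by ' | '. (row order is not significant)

After JOIN users (2 rows):
orders.kind | orders.yr | orders.id | users.yr | users.rank
gold | 30 | 5 | 30 | 3
green | 4 | 50 | 4 | 30
After GROUP BY (2 rows):
users.rank | n
3 | 1
30 | 1

== RESULT ==
users.rank | n
3 | 1
30 | 1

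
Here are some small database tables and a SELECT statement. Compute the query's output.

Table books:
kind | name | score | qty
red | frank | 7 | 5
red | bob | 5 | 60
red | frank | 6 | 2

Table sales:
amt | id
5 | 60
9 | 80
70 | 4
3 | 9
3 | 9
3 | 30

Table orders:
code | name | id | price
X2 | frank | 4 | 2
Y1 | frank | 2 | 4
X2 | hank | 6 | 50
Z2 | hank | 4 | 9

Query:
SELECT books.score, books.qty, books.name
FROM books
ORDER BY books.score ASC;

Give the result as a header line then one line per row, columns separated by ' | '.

== RESULT ==
books.score | books.qty | books.name
5 | 60 | bob
6 | 2 | frank
7 | 5 | frank

Derivation:
After SELECT (3 rows):
books.score | books.qty | books.name
7 | 5 | frank
5 | 60 | bob
6 | 2 | frank
After ORDER BY (3 rows):
books.score | books.qty | books.name
5 | 60 | bob
6 | 2 | frank
7 | 5 | frank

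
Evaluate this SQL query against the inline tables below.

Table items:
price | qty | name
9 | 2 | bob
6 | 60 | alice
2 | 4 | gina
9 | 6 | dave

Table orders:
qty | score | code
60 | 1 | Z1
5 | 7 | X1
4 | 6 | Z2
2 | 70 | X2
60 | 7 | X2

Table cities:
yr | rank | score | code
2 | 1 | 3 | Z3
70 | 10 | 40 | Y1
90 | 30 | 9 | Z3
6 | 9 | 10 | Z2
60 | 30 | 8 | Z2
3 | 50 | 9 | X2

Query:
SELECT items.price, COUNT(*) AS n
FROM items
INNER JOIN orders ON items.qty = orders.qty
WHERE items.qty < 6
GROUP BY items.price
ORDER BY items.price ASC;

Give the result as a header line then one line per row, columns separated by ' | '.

== RESULT ==
items.price | n
2 | 1
9 | 1

Derivation:
After JOIN orders (4 rows):
items.price | items.qty | items.name | orders.qty | orders.score | orders.code
9 | 2 | bob | 2 | 70 | X2
6 | 60 | alice | 60 | 1 | Z1
6 | 60 | alice | 60 | 7 | X2
2 | 4 | gina | 4 | 6 | Z2
After WHERE (2 rows):
items.price | items.qty | items.name | orders.qty | orders.score | orders.code
9 | 2 | bob | 2 | 70 | X2
2 | 4 | gina | 4 | 6 | Z2
After GROUP BY (2 rows):
items.price | n
9 | 1
2 | 1
After ORDER BY (2 rows):
items.price | n
2 | 1
9 | 1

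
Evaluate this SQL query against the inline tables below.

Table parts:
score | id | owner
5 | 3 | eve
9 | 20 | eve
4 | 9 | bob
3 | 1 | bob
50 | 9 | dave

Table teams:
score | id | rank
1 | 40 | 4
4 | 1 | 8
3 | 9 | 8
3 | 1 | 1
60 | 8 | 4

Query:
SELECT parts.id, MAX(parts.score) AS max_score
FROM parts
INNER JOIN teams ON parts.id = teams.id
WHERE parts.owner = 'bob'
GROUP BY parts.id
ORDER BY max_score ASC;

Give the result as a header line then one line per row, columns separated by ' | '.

== RESULT ==
parts.id | max_score
1 | 3
9 | 4

Derivation:
After JOIN teams (4 rows):
parts.score | parts.id | parts.owner | teams.score | teams.id | teams.rank
4 | 9 | bob | 3 | 9 | 8
3 | 1 | bob | 4 | 1 | 8
3 | 1 | bob | 3 | 1 | 1
50 | 9 | dave | 3 | 9 | 8
After WHERE (3 rows):
parts.score | parts.id | parts.owner | teams.score | teams.id | teams.rank
4 | 9 | bob | 3 | 9 | 8
3 | 1 | bob | 4 | 1 | 8
3 | 1 | bob | 3 | 1 | 1
After GROUP BY (2 rows):
parts.id | max_score
9 | 4
1 | 3
After ORDER BY (2 rows):
parts.id | max_score
1 | 3
9 | 4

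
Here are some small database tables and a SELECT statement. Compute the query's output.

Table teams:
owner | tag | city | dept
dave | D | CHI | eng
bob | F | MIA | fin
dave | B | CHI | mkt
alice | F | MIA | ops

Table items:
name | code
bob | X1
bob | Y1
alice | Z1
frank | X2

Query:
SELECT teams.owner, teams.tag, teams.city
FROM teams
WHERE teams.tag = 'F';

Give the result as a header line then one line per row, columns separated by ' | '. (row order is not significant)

== RESULT ==
teams.owner | teams.tag | teams.city
bob | F | MIA
alice | F | MIA

Derivation:
After WHERE (2 rows):
teams.owner | teams.tag | teams.city | teams.dept
bob | F | MIA | fin
alice | F | MIA | ops
After SELECT (2 rows):
teams.owner | teams.tag | teams.city
bob | F | MIA
alice | F | MIA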